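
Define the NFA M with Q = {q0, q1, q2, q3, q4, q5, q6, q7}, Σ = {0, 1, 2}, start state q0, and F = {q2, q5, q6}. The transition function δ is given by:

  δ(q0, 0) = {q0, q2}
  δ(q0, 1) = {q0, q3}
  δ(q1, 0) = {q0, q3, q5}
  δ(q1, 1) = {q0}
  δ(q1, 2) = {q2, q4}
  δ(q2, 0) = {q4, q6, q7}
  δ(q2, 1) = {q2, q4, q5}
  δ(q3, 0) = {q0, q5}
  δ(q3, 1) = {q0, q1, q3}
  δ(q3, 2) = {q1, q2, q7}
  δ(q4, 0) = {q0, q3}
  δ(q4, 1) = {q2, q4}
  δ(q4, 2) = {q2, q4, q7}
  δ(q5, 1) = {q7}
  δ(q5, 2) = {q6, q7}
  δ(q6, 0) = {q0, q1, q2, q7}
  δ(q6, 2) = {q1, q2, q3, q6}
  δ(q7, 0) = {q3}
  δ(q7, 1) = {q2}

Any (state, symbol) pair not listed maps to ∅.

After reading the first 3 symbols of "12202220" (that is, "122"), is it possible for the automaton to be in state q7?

Start in {q0}.
Read '1': {q0} → {q0, q3}.
Read '2': {q0, q3} → {q1, q2, q7}.
Read '2': {q1, q2, q7} → {q2, q4}.
State q7 is not in {q2, q4}.

No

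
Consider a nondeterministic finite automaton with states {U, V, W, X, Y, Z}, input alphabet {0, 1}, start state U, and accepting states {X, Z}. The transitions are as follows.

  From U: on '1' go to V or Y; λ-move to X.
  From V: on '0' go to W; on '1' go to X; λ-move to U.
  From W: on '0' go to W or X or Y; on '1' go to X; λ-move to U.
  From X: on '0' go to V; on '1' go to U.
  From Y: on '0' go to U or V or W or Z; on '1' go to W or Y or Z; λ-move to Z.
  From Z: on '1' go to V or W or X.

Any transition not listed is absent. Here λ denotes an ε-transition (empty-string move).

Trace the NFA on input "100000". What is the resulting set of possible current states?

{U, V, W, X, Y, Z}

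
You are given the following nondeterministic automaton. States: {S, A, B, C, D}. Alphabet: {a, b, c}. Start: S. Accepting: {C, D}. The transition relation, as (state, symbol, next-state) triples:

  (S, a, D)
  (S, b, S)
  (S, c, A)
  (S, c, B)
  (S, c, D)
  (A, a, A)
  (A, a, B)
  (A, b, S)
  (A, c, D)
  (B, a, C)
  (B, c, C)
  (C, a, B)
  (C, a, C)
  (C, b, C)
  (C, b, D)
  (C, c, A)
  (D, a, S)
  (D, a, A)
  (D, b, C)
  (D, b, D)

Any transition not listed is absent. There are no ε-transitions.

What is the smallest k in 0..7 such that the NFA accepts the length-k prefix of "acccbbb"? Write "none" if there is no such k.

1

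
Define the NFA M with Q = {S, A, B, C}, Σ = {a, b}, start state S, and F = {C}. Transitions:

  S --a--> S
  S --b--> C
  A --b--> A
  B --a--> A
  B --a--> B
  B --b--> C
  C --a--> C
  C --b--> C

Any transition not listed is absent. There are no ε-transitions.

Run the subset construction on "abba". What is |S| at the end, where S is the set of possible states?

Start in {S}.
Read 'a': {S} → {S}.
Read 'b': {S} → {C}.
Read 'b': {C} → {C}.
Read 'a': {C} → {C}.
That set has 1 state.

1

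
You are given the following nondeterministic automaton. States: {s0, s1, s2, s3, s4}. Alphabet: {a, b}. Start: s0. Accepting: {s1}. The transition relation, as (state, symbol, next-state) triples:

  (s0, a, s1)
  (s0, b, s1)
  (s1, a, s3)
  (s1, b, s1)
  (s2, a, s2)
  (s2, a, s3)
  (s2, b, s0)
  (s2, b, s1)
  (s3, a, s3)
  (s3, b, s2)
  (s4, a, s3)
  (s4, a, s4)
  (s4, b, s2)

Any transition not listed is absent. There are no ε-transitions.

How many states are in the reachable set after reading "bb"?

1

Start in {s0}.
Read 'b': s0→{s1}; now {s1}.
Read 'b': s1→{s1}; now {s1}.
That set has 1 state.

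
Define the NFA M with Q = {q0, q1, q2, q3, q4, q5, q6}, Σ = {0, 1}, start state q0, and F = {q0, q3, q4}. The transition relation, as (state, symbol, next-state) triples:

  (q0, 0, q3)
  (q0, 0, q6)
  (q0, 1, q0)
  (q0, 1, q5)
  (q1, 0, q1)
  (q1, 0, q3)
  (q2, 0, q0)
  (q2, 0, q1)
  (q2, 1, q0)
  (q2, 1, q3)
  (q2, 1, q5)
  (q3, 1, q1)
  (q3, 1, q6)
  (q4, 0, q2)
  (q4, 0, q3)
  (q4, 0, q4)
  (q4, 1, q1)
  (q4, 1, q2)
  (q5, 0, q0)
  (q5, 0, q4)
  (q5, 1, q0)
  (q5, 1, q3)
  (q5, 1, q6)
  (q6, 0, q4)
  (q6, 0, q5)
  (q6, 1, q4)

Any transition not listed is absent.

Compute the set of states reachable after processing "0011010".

{q0, q1, q2, q3, q4, q5, q6}

Start in {q0}.
Read '0': q0→{q3, q6}; now {q3, q6}.
Read '0': q3→∅, q6→{q4, q5}; now {q4, q5}.
Read '1': q4→{q1, q2}, q5→{q0, q3, q6}; now {q0, q1, q2, q3, q6}.
Read '1': q0→{q0, q5}, q1→∅, q2→{q0, q3, q5}, q3→{q1, q6}, q6→{q4}; now {q0, q1, q3, q4, q5, q6}.
Read '0': q0→{q3, q6}, q1→{q1, q3}, q3→∅, q4→{q2, q3, q4}, q5→{q0, q4}, q6→{q4, q5}; now {q0, q1, q2, q3, q4, q5, q6}.
Read '1': q0→{q0, q5}, q1→∅, q2→{q0, q3, q5}, q3→{q1, q6}, q4→{q1, q2}, q5→{q0, q3, q6}, q6→{q4}; now {q0, q1, q2, q3, q4, q5, q6}.
Read '0': q0→{q3, q6}, q1→{q1, q3}, q2→{q0, q1}, q3→∅, q4→{q2, q3, q4}, q5→{q0, q4}, q6→{q4, q5}; now {q0, q1, q2, q3, q4, q5, q6}.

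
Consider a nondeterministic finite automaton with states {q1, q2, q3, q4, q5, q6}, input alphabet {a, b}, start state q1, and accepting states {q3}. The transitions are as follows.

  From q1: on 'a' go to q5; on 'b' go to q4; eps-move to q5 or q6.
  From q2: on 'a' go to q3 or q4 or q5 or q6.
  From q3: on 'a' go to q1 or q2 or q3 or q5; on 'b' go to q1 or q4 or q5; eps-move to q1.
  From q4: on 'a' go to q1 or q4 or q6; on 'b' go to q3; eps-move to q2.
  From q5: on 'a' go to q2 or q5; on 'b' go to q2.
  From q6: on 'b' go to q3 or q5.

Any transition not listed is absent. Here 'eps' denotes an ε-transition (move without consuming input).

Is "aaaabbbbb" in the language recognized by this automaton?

Start: ε-closure({q1}) = {q1, q5, q6}.
Read 'a': {q1, q5, q6} → {q2, q5}.
Read 'a': {q2, q5} → {q1, q2, q3, q4, q5, q6}.
Read 'a': {q1, q2, q3, q4, q5, q6} → {q1, q2, q3, q4, q5, q6}.
Read 'a': {q1, q2, q3, q4, q5, q6} → {q1, q2, q3, q4, q5, q6}.
Read 'b': {q1, q2, q3, q4, q5, q6} → {q1, q2, q3, q4, q5, q6}.
Read 'b': {q1, q2, q3, q4, q5, q6} → {q1, q2, q3, q4, q5, q6}.
Read 'b': {q1, q2, q3, q4, q5, q6} → {q1, q2, q3, q4, q5, q6}.
Read 'b': {q1, q2, q3, q4, q5, q6} → {q1, q2, q3, q4, q5, q6}.
Read 'b': {q1, q2, q3, q4, q5, q6} → {q1, q2, q3, q4, q5, q6}.
The final set {q1, q2, q3, q4, q5, q6} contains the accepting state q3.

Yes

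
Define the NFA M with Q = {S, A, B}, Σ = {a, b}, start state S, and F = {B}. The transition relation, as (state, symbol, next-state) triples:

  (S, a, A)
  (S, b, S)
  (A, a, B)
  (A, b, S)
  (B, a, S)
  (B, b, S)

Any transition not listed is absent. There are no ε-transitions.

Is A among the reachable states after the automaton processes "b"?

No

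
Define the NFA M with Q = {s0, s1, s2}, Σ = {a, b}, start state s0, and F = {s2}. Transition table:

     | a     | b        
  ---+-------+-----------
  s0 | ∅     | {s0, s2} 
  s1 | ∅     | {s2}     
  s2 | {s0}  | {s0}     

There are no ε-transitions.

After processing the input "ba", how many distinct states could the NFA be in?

1

Start in {s0}.
Read 'b': s0→{s0, s2}; now {s0, s2}.
Read 'a': s0→∅, s2→{s0}; now {s0}.
That set has 1 state.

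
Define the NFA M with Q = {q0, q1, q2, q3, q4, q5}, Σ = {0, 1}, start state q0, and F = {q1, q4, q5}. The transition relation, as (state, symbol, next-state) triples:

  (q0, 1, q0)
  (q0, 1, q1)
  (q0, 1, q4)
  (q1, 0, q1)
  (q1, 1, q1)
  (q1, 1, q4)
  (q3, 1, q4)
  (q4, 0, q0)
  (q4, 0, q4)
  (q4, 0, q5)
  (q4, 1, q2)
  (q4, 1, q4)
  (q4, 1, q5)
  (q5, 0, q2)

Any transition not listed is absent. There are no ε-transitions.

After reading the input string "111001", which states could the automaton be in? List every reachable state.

Start in {q0}.
Read '1': {q0} → {q0, q1, q4}.
Read '1': {q0, q1, q4} → {q0, q1, q2, q4, q5}.
Read '1': {q0, q1, q2, q4, q5} → {q0, q1, q2, q4, q5}.
Read '0': {q0, q1, q2, q4, q5} → {q0, q1, q2, q4, q5}.
Read '0': {q0, q1, q2, q4, q5} → {q0, q1, q2, q4, q5}.
Read '1': {q0, q1, q2, q4, q5} → {q0, q1, q2, q4, q5}.

{q0, q1, q2, q4, q5}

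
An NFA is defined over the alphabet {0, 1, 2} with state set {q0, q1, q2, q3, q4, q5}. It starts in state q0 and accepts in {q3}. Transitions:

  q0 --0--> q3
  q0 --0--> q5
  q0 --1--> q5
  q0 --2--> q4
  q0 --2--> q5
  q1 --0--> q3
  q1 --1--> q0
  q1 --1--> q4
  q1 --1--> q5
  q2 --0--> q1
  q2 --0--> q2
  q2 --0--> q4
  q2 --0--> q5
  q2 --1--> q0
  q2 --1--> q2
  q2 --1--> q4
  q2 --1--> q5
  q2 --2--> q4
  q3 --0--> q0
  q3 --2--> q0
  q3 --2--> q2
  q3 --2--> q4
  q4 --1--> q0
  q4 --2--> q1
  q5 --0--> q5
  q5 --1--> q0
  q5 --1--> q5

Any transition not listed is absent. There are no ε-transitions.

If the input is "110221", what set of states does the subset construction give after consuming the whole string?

Start in {q0}.
Read '1': {q0} → {q5}.
Read '1': {q5} → {q0, q5}.
Read '0': {q0, q5} → {q3, q5}.
Read '2': {q3, q5} → {q0, q2, q4}.
Read '2': {q0, q2, q4} → {q1, q4, q5}.
Read '1': {q1, q4, q5} → {q0, q4, q5}.

{q0, q4, q5}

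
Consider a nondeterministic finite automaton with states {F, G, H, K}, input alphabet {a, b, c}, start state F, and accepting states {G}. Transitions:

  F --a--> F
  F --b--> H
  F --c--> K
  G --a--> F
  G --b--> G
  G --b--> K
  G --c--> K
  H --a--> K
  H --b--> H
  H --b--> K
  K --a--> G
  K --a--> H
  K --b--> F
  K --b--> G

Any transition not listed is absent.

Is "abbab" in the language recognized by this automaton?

Start in {F}.
Read 'a': F→{F}; now {F}.
Read 'b': F→{H}; now {H}.
Read 'b': H→{H, K}; now {H, K}.
Read 'a': H→{K}, K→{G, H}; now {G, H, K}.
Read 'b': G→{G, K}, H→{H, K}, K→{F, G}; now {F, G, H, K}.
The final set {F, G, H, K} contains the accepting state G.

Yes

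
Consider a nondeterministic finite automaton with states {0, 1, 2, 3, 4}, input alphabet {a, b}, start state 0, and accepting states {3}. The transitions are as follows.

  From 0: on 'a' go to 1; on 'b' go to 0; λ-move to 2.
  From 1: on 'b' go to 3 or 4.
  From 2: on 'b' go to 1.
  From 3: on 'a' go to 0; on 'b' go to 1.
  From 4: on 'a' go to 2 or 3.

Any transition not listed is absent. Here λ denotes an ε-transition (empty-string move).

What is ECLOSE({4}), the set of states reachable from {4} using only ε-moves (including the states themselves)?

{4}

Begin with {4}.
No ε-moves leave this set, so the closure equals the set itself.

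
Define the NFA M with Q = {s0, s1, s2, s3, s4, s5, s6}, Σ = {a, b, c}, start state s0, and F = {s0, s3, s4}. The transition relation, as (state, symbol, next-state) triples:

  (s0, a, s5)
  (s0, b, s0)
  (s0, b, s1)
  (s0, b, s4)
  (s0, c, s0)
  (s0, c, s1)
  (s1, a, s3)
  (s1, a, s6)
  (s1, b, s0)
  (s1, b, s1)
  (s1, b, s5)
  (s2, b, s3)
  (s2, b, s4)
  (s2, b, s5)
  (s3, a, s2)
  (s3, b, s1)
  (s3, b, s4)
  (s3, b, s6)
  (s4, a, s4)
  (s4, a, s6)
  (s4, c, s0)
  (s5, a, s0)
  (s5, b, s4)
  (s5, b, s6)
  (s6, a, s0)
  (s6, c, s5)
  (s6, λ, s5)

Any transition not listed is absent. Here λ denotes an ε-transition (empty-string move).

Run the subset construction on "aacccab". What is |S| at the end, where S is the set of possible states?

4

Start in {s0}.
Read 'a': s0→{s5}; now {s5}.
Read 'a': s5→{s0}; now {s0}.
Read 'c': s0→{s0, s1}; now {s0, s1}.
Read 'c': s0→{s0, s1}, s1→∅; now {s0, s1}.
Read 'c': s0→{s0, s1}, s1→∅; now {s0, s1}.
Read 'a': s0→{s5}, s1→{s3, s6}; now {s3, s5, s6}.
Read 'b': s3→{s1, s4, s6}, s5→{s4, s6}, s6→∅; union {s1, s4, s6}; ε-closure = {s1, s4, s5, s6}.
That set has 4 states.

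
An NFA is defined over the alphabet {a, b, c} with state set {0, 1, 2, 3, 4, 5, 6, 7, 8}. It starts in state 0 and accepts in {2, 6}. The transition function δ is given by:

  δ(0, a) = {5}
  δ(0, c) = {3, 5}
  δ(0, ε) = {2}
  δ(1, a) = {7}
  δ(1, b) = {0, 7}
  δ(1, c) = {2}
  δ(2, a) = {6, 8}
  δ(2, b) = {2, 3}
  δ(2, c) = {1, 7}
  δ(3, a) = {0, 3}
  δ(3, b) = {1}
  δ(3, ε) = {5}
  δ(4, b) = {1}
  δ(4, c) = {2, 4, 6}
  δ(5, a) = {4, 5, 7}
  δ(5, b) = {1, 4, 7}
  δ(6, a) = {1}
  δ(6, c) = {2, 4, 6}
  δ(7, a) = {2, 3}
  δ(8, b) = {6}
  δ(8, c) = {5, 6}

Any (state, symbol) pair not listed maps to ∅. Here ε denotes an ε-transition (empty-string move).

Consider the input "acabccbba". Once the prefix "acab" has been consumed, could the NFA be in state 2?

Yes

Start: ε-closure({0}) = {0, 2}.
Read 'a': 0→{5}, 2→{6, 8}; now {5, 6, 8}.
Read 'c': 5→∅, 6→{2, 4, 6}, 8→{5, 6}; now {2, 4, 5, 6}.
Read 'a': 2→{6, 8}, 4→∅, 5→{4, 5, 7}, 6→{1}; now {1, 4, 5, 6, 7, 8}.
Read 'b': 1→{0, 7}, 4→{1}, 5→{1, 4, 7}, 6→∅, 7→∅, 8→{6}; union {0, 1, 4, 6, 7}; ε-closure = {0, 1, 2, 4, 6, 7}.
State 2 is in {0, 1, 2, 4, 6, 7}.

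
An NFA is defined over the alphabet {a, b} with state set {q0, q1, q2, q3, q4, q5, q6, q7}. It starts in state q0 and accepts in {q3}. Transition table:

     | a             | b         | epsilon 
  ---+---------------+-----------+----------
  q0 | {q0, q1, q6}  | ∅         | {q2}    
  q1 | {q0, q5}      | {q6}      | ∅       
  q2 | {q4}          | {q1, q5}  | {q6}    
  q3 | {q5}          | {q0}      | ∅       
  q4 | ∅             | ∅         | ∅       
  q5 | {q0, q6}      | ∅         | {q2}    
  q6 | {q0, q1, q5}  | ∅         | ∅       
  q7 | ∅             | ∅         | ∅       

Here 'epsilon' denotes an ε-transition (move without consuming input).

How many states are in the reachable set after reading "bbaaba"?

6

Start: ε-closure({q0}) = {q0, q2, q6}.
Read 'b': {q0, q2, q6} → {q1, q2, q5, q6}.
Read 'b': {q1, q2, q5, q6} → {q1, q2, q5, q6}.
Read 'a': {q1, q2, q5, q6} → {q0, q1, q2, q4, q5, q6}.
Read 'a': {q0, q1, q2, q4, q5, q6} → {q0, q1, q2, q4, q5, q6}.
Read 'b': {q0, q1, q2, q4, q5, q6} → {q1, q2, q5, q6}.
Read 'a': {q1, q2, q5, q6} → {q0, q1, q2, q4, q5, q6}.
That set has 6 states.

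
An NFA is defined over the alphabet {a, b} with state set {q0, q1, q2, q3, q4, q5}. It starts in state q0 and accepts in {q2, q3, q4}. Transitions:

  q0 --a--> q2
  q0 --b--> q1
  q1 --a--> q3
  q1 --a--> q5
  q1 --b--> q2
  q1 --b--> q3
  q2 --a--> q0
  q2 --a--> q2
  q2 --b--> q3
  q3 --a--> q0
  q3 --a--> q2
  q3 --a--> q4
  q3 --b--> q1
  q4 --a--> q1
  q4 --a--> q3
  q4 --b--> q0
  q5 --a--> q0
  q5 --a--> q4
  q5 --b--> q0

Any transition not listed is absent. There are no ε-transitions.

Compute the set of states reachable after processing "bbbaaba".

Start in {q0}.
Read 'b': q0→{q1}; now {q1}.
Read 'b': q1→{q2, q3}; now {q2, q3}.
Read 'b': q2→{q3}, q3→{q1}; now {q1, q3}.
Read 'a': q1→{q3, q5}, q3→{q0, q2, q4}; now {q0, q2, q3, q4, q5}.
Read 'a': q0→{q2}, q2→{q0, q2}, q3→{q0, q2, q4}, q4→{q1, q3}, q5→{q0, q4}; now {q0, q1, q2, q3, q4}.
Read 'b': q0→{q1}, q1→{q2, q3}, q2→{q3}, q3→{q1}, q4→{q0}; now {q0, q1, q2, q3}.
Read 'a': q0→{q2}, q1→{q3, q5}, q2→{q0, q2}, q3→{q0, q2, q4}; now {q0, q2, q3, q4, q5}.

{q0, q2, q3, q4, q5}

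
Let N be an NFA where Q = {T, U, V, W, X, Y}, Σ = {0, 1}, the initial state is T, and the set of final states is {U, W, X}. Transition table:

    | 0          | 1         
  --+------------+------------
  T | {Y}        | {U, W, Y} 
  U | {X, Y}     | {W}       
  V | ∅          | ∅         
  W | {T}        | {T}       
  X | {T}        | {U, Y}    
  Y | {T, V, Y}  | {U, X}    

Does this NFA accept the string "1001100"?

No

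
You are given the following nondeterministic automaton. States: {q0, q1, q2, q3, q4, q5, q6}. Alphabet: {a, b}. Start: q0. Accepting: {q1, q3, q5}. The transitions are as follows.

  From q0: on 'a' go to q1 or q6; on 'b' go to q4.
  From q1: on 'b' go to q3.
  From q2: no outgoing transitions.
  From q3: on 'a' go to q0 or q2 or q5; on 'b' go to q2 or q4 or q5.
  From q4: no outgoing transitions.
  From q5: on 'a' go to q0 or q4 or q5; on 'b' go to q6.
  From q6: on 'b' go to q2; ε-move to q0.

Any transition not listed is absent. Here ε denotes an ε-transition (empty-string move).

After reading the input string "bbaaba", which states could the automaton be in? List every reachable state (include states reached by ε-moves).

∅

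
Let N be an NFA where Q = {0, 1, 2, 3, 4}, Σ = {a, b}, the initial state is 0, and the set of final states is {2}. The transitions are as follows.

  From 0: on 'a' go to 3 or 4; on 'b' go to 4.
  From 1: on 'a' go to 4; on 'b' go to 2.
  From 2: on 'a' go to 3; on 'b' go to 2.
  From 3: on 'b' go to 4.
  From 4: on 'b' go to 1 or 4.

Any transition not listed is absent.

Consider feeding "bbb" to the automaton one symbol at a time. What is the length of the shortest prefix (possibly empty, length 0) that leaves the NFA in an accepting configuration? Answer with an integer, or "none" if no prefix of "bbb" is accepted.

3

Start in {0}.
Read 'b': {0} → {4}.
Read 'b': {4} → {1, 4}.
Read 'b': {1, 4} → {1, 2, 4}.
None of the earlier sets intersect F, but {1, 2, 4} does.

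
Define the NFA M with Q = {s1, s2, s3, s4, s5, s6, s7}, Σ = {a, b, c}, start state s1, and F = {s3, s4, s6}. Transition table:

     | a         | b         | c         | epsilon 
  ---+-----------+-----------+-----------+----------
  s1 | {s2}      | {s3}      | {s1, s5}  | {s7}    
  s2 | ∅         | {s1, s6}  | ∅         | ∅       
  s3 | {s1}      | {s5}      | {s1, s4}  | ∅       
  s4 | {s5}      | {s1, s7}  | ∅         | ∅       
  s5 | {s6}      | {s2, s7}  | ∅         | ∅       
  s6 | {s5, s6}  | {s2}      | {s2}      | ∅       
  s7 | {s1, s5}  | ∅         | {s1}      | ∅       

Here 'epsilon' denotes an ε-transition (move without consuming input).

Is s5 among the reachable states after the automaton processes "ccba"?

Yes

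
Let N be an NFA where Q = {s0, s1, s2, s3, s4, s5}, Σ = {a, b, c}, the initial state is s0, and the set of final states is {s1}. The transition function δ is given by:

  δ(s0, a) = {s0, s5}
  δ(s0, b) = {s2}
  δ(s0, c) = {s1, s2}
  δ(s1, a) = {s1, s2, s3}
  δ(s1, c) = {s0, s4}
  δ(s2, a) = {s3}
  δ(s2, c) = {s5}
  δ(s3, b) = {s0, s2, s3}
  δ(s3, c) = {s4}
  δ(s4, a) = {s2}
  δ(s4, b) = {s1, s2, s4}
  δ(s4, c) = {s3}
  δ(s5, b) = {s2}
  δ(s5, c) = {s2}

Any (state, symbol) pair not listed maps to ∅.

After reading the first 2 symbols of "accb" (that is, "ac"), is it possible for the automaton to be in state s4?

No

Start in {s0}.
Read 'a': s0→{s0, s5}; now {s0, s5}.
Read 'c': s0→{s1, s2}, s5→{s2}; now {s1, s2}.
State s4 is not in {s1, s2}.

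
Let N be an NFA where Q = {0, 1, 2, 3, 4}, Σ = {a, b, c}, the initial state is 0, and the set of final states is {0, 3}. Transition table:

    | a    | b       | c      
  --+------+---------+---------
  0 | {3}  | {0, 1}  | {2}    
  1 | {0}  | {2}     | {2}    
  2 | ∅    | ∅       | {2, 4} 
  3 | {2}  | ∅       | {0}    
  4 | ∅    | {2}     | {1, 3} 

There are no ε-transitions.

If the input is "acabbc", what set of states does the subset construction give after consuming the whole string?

∅

Start in {0}.
Read 'a': 0→{3}; now {3}.
Read 'c': 3→{0}; now {0}.
Read 'a': 0→{3}; now {3}.
Read 'b': 3→∅; now ∅.
The set is empty and remains empty for the remaining 2 symbols.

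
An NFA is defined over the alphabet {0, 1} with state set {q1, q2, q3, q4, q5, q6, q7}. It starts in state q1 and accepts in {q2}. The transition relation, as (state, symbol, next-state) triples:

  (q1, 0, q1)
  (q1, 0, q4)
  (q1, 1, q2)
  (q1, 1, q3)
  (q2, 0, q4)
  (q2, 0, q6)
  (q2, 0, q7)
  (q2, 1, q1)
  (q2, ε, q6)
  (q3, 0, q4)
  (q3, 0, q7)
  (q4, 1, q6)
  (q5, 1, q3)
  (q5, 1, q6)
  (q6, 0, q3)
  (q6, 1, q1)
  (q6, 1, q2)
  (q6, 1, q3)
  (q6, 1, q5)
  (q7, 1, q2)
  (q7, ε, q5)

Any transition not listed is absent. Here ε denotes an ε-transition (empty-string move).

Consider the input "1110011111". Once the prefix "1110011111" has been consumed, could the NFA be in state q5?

Yes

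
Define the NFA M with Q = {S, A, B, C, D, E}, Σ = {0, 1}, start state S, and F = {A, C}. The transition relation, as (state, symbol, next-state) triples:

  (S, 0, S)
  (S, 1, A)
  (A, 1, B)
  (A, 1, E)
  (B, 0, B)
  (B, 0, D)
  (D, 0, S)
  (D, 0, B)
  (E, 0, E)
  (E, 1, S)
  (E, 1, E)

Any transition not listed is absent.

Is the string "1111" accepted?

Yes

Start in {S}.
Read '1': S→{A}; now {A}.
Read '1': A→{B, E}; now {B, E}.
Read '1': B→∅, E→{S, E}; now {S, E}.
Read '1': S→{A}, E→{S, E}; now {S, A, E}.
The final set {S, A, E} contains the accepting state A.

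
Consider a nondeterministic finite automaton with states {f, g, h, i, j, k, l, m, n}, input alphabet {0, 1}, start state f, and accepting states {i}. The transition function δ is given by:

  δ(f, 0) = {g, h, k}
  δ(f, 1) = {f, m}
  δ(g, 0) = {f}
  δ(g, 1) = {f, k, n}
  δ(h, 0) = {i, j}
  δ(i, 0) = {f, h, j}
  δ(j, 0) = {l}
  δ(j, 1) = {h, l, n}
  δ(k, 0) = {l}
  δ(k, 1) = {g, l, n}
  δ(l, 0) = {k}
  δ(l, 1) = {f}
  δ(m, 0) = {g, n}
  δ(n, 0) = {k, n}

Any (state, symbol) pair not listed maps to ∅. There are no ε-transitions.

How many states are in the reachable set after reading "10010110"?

Start in {f}.
Read '1': {f} → {f, m}.
Read '0': {f, m} → {g, h, k, n}.
Read '0': {g, h, k, n} → {f, i, j, k, l, n}.
Read '1': {f, i, j, k, l, n} → {f, g, h, l, m, n}.
Read '0': {f, g, h, l, m, n} → {f, g, h, i, j, k, n}.
Read '1': {f, g, h, i, j, k, n} → {f, g, h, k, l, m, n}.
Read '1': {f, g, h, k, l, m, n} → {f, g, k, l, m, n}.
Read '0': {f, g, k, l, m, n} → {f, g, h, k, l, n}.
That set has 6 states.

6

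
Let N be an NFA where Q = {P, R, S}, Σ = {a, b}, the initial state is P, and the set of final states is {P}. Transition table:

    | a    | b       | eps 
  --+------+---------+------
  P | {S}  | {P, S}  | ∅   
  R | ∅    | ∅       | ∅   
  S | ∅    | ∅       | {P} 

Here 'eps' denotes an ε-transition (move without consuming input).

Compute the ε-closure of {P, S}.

{P, S}

Begin with {P, S}.
No ε-moves leave this set, so the closure equals the set itself.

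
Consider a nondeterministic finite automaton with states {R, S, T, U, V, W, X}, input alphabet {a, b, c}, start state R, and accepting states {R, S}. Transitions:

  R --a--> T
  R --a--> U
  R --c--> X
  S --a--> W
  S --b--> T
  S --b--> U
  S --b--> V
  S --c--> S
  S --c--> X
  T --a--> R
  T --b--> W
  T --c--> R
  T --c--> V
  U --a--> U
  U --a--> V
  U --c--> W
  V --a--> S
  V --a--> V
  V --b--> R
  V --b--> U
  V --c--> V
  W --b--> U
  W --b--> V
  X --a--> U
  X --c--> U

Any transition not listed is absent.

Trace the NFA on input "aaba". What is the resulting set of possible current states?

Start in {R}.
Read 'a': R→{T, U}; now {T, U}.
Read 'a': T→{R}, U→{U, V}; now {R, U, V}.
Read 'b': R→∅, U→∅, V→{R, U}; now {R, U}.
Read 'a': R→{T, U}, U→{U, V}; now {T, U, V}.

{T, U, V}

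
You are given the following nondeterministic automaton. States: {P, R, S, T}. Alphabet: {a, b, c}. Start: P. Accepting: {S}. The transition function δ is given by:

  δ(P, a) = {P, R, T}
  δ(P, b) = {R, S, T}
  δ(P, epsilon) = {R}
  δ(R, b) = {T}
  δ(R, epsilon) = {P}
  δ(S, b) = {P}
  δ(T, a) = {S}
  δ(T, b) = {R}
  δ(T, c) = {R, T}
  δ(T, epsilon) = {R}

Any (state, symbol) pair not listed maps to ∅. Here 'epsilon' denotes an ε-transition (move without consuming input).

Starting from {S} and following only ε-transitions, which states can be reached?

Begin with {S}.
No ε-moves leave this set, so the closure equals the set itself.

{S}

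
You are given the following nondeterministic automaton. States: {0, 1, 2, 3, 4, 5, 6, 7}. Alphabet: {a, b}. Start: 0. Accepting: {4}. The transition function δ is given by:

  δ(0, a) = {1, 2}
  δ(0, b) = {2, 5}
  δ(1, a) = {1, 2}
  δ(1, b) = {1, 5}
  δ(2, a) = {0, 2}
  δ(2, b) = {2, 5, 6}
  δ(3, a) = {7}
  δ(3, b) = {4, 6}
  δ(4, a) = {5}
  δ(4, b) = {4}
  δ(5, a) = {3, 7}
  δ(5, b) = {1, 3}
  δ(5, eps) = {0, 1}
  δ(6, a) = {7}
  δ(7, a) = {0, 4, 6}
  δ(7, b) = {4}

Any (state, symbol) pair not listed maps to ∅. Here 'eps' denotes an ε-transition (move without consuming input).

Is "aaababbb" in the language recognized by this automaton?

Yes

Start in {0}.
Read 'a': 0→{1, 2}; now {1, 2}.
Read 'a': 1→{1, 2}, 2→{0, 2}; now {0, 1, 2}.
Read 'a': 0→{1, 2}, 1→{1, 2}, 2→{0, 2}; now {0, 1, 2}.
Read 'b': 0→{2, 5}, 1→{1, 5}, 2→{2, 5, 6}; union {1, 2, 5, 6}; ε-closure = {0, 1, 2, 5, 6}.
Read 'a': 0→{1, 2}, 1→{1, 2}, 2→{0, 2}, 5→{3, 7}, 6→{7}; now {0, 1, 2, 3, 7}.
Read 'b': 0→{2, 5}, 1→{1, 5}, 2→{2, 5, 6}, 3→{4, 6}, 7→{4}; union {1, 2, 4, 5, 6}; ε-closure = {0, 1, 2, 4, 5, 6}.
Read 'b': 0→{2, 5}, 1→{1, 5}, 2→{2, 5, 6}, 4→{4}, 5→{1, 3}, 6→∅; union {1, 2, 3, 4, 5, 6}; ε-closure = {0, 1, 2, 3, 4, 5, 6}.
Read 'b': 0→{2, 5}, 1→{1, 5}, 2→{2, 5, 6}, 3→{4, 6}, 4→{4}, 5→{1, 3}, 6→∅; union {1, 2, 3, 4, 5, 6}; ε-closure = {0, 1, 2, 3, 4, 5, 6}.
The final set {0, 1, 2, 3, 4, 5, 6} contains the accepting state 4.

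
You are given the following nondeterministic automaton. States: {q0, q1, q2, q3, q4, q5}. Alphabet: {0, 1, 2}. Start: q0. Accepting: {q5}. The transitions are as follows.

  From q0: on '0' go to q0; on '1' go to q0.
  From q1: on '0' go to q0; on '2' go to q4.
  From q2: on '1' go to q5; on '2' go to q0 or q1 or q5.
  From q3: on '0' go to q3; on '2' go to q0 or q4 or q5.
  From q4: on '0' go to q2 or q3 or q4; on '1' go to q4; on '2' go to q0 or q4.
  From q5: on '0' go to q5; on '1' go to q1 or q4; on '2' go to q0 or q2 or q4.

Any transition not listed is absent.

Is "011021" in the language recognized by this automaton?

Start in {q0}.
Read '0': q0→{q0}; now {q0}.
Read '1': q0→{q0}; now {q0}.
Read '1': q0→{q0}; now {q0}.
Read '0': q0→{q0}; now {q0}.
Read '2': q0→∅; now ∅.
The set is empty and remains empty for the remaining 1 symbol.
The final set ∅ contains no accepting state.

No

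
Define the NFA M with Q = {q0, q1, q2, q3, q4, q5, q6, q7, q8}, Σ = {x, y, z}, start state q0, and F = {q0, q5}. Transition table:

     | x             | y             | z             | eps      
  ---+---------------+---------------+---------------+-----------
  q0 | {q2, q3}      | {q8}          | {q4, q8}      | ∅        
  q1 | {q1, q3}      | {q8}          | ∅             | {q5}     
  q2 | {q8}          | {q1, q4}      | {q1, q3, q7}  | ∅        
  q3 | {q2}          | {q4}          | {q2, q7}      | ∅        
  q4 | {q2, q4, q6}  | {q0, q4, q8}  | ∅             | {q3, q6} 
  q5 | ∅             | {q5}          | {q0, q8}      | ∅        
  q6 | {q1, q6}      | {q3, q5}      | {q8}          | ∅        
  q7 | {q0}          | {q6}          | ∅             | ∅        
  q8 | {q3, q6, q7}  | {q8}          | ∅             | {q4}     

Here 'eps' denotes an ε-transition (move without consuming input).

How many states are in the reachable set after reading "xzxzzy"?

7

Start in {q0}.
Read 'x': q0→{q2, q3}; now {q2, q3}.
Read 'z': q2→{q1, q3, q7}, q3→{q2, q7}; union {q1, q2, q3, q7}; ε-closure = {q1, q2, q3, q5, q7}.
Read 'x': q1→{q1, q3}, q2→{q8}, q3→{q2}, q5→∅, q7→{q0}; union {q0, q1, q2, q3, q8}; ε-closure = {q0, q1, q2, q3, q4, q5, q6, q8}.
Read 'z': q0→{q4, q8}, q1→∅, q2→{q1, q3, q7}, q3→{q2, q7}, q4→∅, q5→{q0, q8}, q6→{q8}, q8→∅; union {q0, q1, q2, q3, q4, q7, q8}; ε-closure = {q0, q1, q2, q3, q4, q5, q6, q7, q8}.
Read 'z': q0→{q4, q8}, q1→∅, q2→{q1, q3, q7}, q3→{q2, q7}, q4→∅, q5→{q0, q8}, q6→{q8}, q7→∅, q8→∅; union {q0, q1, q2, q3, q4, q7, q8}; ε-closure = {q0, q1, q2, q3, q4, q5, q6, q7, q8}.
Read 'y': q0→{q8}, q1→{q8}, q2→{q1, q4}, q3→{q4}, q4→{q0, q4, q8}, q5→{q5}, q6→{q3, q5}, q7→{q6}, q8→{q8}; now {q0, q1, q3, q4, q5, q6, q8}.
That set has 7 states.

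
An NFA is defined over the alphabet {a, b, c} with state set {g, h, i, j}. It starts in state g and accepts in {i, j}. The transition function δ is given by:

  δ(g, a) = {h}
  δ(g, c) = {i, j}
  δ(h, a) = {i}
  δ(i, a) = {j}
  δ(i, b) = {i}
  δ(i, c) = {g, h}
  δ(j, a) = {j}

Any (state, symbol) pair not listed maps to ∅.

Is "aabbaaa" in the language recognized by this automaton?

Yes

Start in {g}.
Read 'a': g→{h}; now {h}.
Read 'a': h→{i}; now {i}.
Read 'b': i→{i}; now {i}.
Read 'b': i→{i}; now {i}.
Read 'a': i→{j}; now {j}.
Read 'a': j→{j}; now {j}.
Read 'a': j→{j}; now {j}.
The final set {j} contains the accepting state j.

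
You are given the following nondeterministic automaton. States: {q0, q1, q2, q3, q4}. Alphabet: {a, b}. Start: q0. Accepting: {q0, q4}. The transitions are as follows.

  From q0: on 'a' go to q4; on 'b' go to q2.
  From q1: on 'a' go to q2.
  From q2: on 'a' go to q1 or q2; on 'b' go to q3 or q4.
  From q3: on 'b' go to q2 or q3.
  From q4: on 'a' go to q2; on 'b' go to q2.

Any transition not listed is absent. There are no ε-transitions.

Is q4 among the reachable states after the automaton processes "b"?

No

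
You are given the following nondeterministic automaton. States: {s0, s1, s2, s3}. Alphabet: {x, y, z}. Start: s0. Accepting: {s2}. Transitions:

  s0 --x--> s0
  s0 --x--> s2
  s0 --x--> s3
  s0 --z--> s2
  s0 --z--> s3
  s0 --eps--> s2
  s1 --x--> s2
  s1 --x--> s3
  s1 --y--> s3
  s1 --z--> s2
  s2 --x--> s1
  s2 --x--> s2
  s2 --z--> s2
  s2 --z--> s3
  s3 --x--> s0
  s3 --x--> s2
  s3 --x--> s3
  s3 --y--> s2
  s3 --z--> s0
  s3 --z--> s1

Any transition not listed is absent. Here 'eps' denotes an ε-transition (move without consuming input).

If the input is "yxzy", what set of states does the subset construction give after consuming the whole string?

Start: ε-closure({s0}) = {s0, s2}.
Read 'y': s0→∅, s2→∅; now ∅.
The set is empty and remains empty for the remaining 3 symbols.

∅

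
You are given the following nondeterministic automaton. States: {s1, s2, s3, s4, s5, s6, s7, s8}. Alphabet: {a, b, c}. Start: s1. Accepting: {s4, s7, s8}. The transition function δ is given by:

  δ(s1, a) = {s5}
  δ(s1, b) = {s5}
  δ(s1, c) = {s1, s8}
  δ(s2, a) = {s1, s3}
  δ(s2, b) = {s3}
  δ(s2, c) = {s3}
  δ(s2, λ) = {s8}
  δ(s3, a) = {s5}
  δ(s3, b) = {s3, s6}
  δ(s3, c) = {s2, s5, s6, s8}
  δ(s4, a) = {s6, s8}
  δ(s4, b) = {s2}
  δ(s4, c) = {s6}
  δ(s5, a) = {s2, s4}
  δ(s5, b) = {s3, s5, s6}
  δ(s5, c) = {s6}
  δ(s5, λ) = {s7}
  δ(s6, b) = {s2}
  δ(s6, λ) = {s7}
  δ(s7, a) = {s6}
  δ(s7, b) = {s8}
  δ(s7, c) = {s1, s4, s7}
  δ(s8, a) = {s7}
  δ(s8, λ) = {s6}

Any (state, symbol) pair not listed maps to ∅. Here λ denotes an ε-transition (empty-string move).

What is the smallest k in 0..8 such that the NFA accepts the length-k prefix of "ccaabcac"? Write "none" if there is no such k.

1

Start in {s1}.
Read 'c': s1→{s1, s8}; union {s1, s8}; ε-closure = {s1, s6, s7, s8}.
None of the earlier sets intersect F, but {s1, s6, s7, s8} does.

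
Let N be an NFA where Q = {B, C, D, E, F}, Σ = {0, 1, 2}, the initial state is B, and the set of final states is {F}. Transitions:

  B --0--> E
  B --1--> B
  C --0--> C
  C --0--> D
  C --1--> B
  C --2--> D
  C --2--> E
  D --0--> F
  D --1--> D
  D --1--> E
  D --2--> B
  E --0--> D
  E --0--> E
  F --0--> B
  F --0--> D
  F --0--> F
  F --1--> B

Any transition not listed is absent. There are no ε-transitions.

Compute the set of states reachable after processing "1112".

∅

Start in {B}.
Read '1': {B} → {B}.
Read '1': {B} → {B}.
Read '1': {B} → {B}.
Read '2': {B} → ∅.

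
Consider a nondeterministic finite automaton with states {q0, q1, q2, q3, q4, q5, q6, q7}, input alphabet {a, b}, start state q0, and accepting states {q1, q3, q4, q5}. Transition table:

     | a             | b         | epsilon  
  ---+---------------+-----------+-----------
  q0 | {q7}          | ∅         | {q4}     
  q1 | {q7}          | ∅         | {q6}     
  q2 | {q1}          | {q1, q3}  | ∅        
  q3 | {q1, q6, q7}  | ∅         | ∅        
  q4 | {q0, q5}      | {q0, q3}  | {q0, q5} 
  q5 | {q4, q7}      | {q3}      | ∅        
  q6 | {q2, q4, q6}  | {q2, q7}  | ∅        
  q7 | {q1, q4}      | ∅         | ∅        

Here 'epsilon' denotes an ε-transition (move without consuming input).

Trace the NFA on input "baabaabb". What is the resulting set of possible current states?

{q0, q1, q2, q3, q4, q5, q6, q7}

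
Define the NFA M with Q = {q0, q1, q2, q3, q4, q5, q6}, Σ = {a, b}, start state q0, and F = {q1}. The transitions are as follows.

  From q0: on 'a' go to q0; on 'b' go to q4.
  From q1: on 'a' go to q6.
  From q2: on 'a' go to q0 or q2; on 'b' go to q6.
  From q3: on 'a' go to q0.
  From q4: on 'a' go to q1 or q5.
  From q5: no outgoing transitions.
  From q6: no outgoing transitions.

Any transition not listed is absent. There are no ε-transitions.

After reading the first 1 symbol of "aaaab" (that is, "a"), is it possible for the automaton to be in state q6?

Start in {q0}.
Read 'a': q0→{q0}; now {q0}.
State q6 is not in {q0}.

No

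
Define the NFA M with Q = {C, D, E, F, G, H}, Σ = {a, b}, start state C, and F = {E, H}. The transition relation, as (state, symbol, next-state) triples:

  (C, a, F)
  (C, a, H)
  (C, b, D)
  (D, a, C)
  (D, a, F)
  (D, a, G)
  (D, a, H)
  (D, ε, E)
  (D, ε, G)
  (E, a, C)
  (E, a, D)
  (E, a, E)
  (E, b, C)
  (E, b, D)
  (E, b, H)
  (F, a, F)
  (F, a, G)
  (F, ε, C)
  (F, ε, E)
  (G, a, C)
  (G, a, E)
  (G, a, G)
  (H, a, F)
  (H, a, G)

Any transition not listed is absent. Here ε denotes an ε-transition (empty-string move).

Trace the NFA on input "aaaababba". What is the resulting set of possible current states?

Start in {C}.
Read 'a': {C} → {C, E, F, H}.
Read 'a': {C, E, F, H} → {C, D, E, F, G, H}.
Read 'a': {C, D, E, F, G, H} → {C, D, E, F, G, H}.
Read 'a': {C, D, E, F, G, H} → {C, D, E, F, G, H}.
Read 'b': {C, D, E, F, G, H} → {C, D, E, G, H}.
Read 'a': {C, D, E, G, H} → {C, D, E, F, G, H}.
Read 'b': {C, D, E, F, G, H} → {C, D, E, G, H}.
Read 'b': {C, D, E, G, H} → {C, D, E, G, H}.
Read 'a': {C, D, E, G, H} → {C, D, E, F, G, H}.

{C, D, E, F, G, H}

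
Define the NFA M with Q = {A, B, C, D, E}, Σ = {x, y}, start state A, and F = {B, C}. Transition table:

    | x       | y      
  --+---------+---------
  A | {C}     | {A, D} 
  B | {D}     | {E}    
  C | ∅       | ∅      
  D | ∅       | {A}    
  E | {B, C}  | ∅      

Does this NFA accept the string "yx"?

Yes

Start in {A}.
Read 'y': A→{A, D}; now {A, D}.
Read 'x': A→{C}, D→∅; now {C}.
The final set {C} contains the accepting state C.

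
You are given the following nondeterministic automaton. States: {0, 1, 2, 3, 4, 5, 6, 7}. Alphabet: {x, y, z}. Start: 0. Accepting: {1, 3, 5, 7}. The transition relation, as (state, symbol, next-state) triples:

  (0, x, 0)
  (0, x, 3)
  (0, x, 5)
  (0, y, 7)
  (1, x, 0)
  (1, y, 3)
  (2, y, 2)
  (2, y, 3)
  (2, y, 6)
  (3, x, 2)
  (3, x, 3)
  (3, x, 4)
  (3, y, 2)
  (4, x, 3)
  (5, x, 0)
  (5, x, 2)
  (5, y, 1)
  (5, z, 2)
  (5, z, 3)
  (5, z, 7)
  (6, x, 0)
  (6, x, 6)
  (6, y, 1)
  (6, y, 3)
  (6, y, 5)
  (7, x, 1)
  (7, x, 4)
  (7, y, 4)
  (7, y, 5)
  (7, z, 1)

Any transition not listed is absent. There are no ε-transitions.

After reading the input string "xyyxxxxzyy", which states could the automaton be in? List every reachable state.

{1, 2, 3, 5, 6}

Start in {0}.
Read 'x': 0→{0, 3, 5}; now {0, 3, 5}.
Read 'y': 0→{7}, 3→{2}, 5→{1}; now {1, 2, 7}.
Read 'y': 1→{3}, 2→{2, 3, 6}, 7→{4, 5}; now {2, 3, 4, 5, 6}.
Read 'x': 2→∅, 3→{2, 3, 4}, 4→{3}, 5→{0, 2}, 6→{0, 6}; now {0, 2, 3, 4, 6}.
Read 'x': 0→{0, 3, 5}, 2→∅, 3→{2, 3, 4}, 4→{3}, 6→{0, 6}; now {0, 2, 3, 4, 5, 6}.
Read 'x': 0→{0, 3, 5}, 2→∅, 3→{2, 3, 4}, 4→{3}, 5→{0, 2}, 6→{0, 6}; now {0, 2, 3, 4, 5, 6}.
Read 'x': 0→{0, 3, 5}, 2→∅, 3→{2, 3, 4}, 4→{3}, 5→{0, 2}, 6→{0, 6}; now {0, 2, 3, 4, 5, 6}.
Read 'z': 0→∅, 2→∅, 3→∅, 4→∅, 5→{2, 3, 7}, 6→∅; now {2, 3, 7}.
Read 'y': 2→{2, 3, 6}, 3→{2}, 7→{4, 5}; now {2, 3, 4, 5, 6}.
Read 'y': 2→{2, 3, 6}, 3→{2}, 4→∅, 5→{1}, 6→{1, 3, 5}; now {1, 2, 3, 5, 6}.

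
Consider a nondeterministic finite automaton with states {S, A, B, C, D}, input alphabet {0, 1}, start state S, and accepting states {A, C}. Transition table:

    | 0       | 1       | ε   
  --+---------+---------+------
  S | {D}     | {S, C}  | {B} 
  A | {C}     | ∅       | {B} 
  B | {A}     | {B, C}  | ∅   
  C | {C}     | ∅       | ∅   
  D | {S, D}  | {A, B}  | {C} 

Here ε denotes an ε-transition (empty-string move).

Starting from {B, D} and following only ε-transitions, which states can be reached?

{B, C, D}

Begin with {B, D}.
ε-move D → C; add C.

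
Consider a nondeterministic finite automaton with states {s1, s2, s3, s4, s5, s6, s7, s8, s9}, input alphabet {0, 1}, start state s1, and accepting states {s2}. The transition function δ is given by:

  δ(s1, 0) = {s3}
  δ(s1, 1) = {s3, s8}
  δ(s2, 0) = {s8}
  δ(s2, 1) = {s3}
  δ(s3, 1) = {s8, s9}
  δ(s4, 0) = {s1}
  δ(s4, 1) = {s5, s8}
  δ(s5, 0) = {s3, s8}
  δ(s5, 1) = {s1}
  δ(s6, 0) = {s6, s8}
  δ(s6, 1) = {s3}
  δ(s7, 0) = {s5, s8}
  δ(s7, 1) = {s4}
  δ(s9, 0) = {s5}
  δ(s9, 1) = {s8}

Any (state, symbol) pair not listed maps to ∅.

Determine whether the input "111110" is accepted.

No

Start in {s1}.
Read '1': {s1} → {s3, s8}.
Read '1': {s3, s8} → {s8, s9}.
Read '1': {s8, s9} → {s8}.
Read '1': {s8} → ∅.
The set is empty and remains empty for the remaining 2 symbols.
The final set ∅ contains no accepting state.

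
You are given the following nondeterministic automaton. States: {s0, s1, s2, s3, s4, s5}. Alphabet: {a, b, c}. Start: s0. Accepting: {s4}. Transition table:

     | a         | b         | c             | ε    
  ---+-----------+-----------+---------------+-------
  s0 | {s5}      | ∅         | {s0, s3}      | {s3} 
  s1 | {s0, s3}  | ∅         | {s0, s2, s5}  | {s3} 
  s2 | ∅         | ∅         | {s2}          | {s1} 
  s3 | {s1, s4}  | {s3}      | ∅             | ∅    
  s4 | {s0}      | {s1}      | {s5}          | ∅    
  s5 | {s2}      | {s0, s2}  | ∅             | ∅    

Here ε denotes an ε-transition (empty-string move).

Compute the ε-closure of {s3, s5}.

{s3, s5}

Begin with {s3, s5}.
No ε-moves leave this set, so the closure equals the set itself.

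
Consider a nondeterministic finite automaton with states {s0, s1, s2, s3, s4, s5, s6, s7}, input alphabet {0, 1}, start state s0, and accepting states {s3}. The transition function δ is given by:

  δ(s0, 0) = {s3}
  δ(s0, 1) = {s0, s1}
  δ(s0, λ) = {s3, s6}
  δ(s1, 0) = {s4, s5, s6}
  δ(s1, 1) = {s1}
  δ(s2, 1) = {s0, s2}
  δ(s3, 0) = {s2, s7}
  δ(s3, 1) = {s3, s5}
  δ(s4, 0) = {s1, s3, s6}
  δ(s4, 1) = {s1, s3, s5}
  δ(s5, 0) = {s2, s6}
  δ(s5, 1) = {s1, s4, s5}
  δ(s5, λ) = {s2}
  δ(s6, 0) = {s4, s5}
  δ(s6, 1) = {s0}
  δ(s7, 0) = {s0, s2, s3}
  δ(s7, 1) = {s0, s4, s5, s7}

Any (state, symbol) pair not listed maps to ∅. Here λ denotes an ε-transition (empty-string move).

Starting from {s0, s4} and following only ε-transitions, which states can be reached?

{s0, s3, s4, s6}

Begin with {s0, s4}.
ε-move s0 → s3; add s3.
ε-move s0 → s6; add s6.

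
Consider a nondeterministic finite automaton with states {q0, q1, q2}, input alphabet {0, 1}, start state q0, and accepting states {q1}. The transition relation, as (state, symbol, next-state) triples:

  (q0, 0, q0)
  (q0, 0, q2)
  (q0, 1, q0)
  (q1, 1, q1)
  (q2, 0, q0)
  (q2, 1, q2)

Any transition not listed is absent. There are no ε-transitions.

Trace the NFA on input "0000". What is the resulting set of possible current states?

Start in {q0}.
Read '0': q0→{q0, q2}; now {q0, q2}.
Read '0': q0→{q0, q2}, q2→{q0}; now {q0, q2}.
Read '0': q0→{q0, q2}, q2→{q0}; now {q0, q2}.
Read '0': q0→{q0, q2}, q2→{q0}; now {q0, q2}.

{q0, q2}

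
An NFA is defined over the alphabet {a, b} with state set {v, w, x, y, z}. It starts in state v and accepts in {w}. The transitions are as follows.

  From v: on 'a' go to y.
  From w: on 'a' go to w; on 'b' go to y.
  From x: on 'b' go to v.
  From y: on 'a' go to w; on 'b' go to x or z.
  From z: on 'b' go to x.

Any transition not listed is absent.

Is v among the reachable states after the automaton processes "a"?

No

Start in {v}.
Read 'a': {v} → {y}.
State v is not in {y}.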